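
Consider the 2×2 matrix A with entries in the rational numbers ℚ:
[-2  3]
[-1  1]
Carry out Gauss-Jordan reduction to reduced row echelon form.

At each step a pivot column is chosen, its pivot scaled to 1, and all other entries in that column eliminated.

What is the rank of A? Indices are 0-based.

pivot(0,0)=-2: scale R0 → (1, -3/2)
  clear (1,0): R1 −= (-1)R0 → (0, -1/2)
pivot(1,1)=-1/2: scale R1 → (0, 1)
  clear (0,1): R0 −= (-3/2)R1 → (1, 0)

rank = 2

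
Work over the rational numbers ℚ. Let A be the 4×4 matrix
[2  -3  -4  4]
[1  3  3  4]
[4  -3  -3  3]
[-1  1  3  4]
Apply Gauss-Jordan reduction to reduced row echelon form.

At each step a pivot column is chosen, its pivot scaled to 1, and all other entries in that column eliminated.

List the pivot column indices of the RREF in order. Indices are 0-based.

pivot columns: 0, 1, 2, 3

step 1: normalize row 0 (÷2) = (1, -3/2, -2, 2)
  row 1: subtract 1×row0 = (0, 9/2, 5, 2)
  row 2: subtract 4×row0 = (0, 3, 5, -5)
  row 3: subtract -1×row0 = (0, -1/2, 1, 6)
step 2: normalize row 1 (÷9/2) = (0, 1, 10/9, 4/9)
  row 0: subtract -3/2×row1 = (1, 0, -1/3, 8/3)
  row 2: subtract 3×row1 = (0, 0, 5/3, -19/3)
  row 3: subtract -1/2×row1 = (0, 0, 14/9, 56/9)
step 3: normalize row 2 (÷5/3) = (0, 0, 1, -19/5)
  row 0: subtract -1/3×row2 = (1, 0, 0, 7/5)
  row 1: subtract 10/9×row2 = (0, 1, 0, 14/3)
  row 3: subtract 14/9×row2 = (0, 0, 0, 182/15)
step 4: normalize row 3 (÷182/15) = (0, 0, 0, 1)
  row 0: subtract 7/5×row3 = (1, 0, 0, 0)
  row 1: subtract 14/3×row3 = (0, 1, 0, 0)
  row 2: subtract -19/5×row3 = (0, 0, 1, 0)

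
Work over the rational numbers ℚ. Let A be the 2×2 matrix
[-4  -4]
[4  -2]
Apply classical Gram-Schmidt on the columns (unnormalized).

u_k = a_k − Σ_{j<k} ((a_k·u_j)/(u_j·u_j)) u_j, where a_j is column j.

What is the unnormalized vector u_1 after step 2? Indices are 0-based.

u_1 = (-3, -3)

Step 1: u_0 = a_0 = (-4, 4).
Step 2: u_1 = a_1 − (1/4)·u_0 = (-3, -3).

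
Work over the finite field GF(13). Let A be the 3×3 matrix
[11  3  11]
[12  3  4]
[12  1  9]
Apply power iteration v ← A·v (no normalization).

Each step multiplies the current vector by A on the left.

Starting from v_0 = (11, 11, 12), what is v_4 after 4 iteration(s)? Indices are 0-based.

v_0 = (11, 11, 12).
v_1 = A·v_0 = (0, 5, 4).
v_2 = A·v_1 = (7, 5, 2).
v_3 = A·v_2 = (10, 3, 3).
v_4 = A·v_3 = (9, 11, 7).

v_4 = (9, 11, 7)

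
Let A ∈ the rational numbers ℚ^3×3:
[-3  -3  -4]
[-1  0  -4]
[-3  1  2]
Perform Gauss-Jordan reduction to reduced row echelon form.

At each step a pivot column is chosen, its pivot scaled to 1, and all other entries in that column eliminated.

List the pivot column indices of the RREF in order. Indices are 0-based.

pivot columns: 0, 1, 2

pivot(0,0)=-3: scale R0 → (1, 1, 4/3)
  clear (1,0): R1 −= (-1)R0 → (0, 1, -8/3)
  clear (2,0): R2 −= (-3)R0 → (0, 4, 6)
pivot(1,1)=1: scale R1 → (0, 1, -8/3)
  clear (0,1): R0 −= (1)R1 → (1, 0, 4)
  clear (2,1): R2 −= (4)R1 → (0, 0, 50/3)
pivot(2,2)=50/3: scale R2 → (0, 0, 1)
  clear (0,2): R0 −= (4)R2 → (1, 0, 0)
  clear (1,2): R1 −= (-8/3)R2 → (0, 1, 0)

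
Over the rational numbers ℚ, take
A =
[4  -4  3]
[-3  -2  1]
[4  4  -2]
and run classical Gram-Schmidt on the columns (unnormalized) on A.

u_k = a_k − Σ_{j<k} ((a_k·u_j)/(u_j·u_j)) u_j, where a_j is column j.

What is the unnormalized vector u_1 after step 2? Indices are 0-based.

u_1 = (-188/41, -64/41, 140/41)

Step 1: u_0 = a_0 = (4, -3, 4).
Step 2: u_1 = a_1 − (6/41)·u_0 = (-188/41, -64/41, 140/41).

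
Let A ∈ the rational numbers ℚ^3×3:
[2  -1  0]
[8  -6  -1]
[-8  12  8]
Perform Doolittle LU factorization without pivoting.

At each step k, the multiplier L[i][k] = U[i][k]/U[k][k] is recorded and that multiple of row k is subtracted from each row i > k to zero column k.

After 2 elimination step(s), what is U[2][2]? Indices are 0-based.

U[2][2] = 4

Step 1: pivot at (0,0) is 2.
  row1 ← row1 − (4)·row0  ⇒  L[1][0]=4, U row1=(0, -2, -1)
  row2 ← row2 − (-4)·row0  ⇒  L[2][0]=-4, U row2=(0, 8, 8)
Step 2: pivot at (1,1) is -2.
  row2 ← row2 − (-4)·row1  ⇒  L[2][1]=-4, U row2=(0, 0, 4)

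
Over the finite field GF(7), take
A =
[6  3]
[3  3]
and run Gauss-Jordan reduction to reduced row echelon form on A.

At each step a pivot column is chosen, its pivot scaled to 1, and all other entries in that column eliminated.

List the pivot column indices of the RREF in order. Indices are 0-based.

pivot(0,0)=6: scale R0 → (1, 4)
  clear (1,0): R1 −= (3)R0 → (0, 5)
pivot(1,1)=5: scale R1 → (0, 1)
  clear (0,1): R0 −= (4)R1 → (1, 0)

pivot columns: 0, 1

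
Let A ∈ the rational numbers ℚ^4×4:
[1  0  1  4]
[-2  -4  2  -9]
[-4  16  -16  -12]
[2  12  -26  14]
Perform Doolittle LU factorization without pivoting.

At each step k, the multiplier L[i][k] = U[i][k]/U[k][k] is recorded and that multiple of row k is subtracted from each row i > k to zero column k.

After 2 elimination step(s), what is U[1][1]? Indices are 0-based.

U[1][1] = -4

Step 1: pivot at (0,0) is 1.
  row1 ← row1 − (-2)·row0  ⇒  L[1][0]=-2, U row1=(0, -4, 4, -1)
  row2 ← row2 − (-4)·row0  ⇒  L[2][0]=-4, U row2=(0, 16, -12, 4)
  row3 ← row3 − (2)·row0  ⇒  L[3][0]=2, U row3=(0, 12, -28, 6)
Step 2: pivot at (1,1) is -4.
  row2 ← row2 − (-4)·row1  ⇒  L[2][1]=-4, U row2=(0, 0, 4, 0)
  row3 ← row3 − (-3)·row1  ⇒  L[3][1]=-3, U row3=(0, 0, -16, 3)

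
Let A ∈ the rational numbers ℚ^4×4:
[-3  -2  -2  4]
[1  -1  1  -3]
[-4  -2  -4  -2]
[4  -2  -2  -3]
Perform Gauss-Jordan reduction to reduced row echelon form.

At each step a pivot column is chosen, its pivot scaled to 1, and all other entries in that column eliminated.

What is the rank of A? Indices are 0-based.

step 1: normalize row 0 (÷-3) = (1, 2/3, 2/3, -4/3)
  row 1: subtract 1×row0 = (0, -5/3, 1/3, -5/3)
  row 2: subtract -4×row0 = (0, 2/3, -4/3, -22/3)
  row 3: subtract 4×row0 = (0, -14/3, -14/3, 7/3)
step 2: normalize row 1 (÷-5/3) = (0, 1, -1/5, 1)
  row 0: subtract 2/3×row1 = (1, 0, 4/5, -2)
  row 2: subtract 2/3×row1 = (0, 0, -6/5, -8)
  row 3: subtract -14/3×row1 = (0, 0, -28/5, 7)
step 3: normalize row 2 (÷-6/5) = (0, 0, 1, 20/3)
  row 0: subtract 4/5×row2 = (1, 0, 0, -22/3)
  row 1: subtract -1/5×row2 = (0, 1, 0, 7/3)
  row 3: subtract -28/5×row2 = (0, 0, 0, 133/3)
step 4: normalize row 3 (÷133/3) = (0, 0, 0, 1)
  row 0: subtract -22/3×row3 = (1, 0, 0, 0)
  row 1: subtract 7/3×row3 = (0, 1, 0, 0)
  row 2: subtract 20/3×row3 = (0, 0, 1, 0)

rank = 4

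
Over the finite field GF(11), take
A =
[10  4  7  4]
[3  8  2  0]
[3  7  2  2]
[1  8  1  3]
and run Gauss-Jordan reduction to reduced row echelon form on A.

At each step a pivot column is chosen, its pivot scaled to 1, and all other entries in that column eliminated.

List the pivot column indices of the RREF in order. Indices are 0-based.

[1] R0 /= 10  ⇒  (1, 7, 4, 7)
     R1 -= 3·R0  ⇒  (0, 9, 1, 1)
     R2 -= 3·R0  ⇒  (0, 8, 1, 3)
     R3 -= 1·R0  ⇒  (0, 1, 8, 7)
[2] R1 /= 9  ⇒  (0, 1, 5, 5)
     R0 -= 7·R1  ⇒  (1, 0, 2, 5)
     R2 -= 8·R1  ⇒  (0, 0, 5, 7)
     R3 -= 1·R1  ⇒  (0, 0, 3, 2)
[3] R2 /= 5  ⇒  (0, 0, 1, 8)
     R0 -= 2·R2  ⇒  (1, 0, 0, 0)
     R1 -= 5·R2  ⇒  (0, 1, 0, 9)
     R3 -= 3·R2  ⇒  (0, 0, 0, 0)
column 3 empty below row 3

pivot columns: 0, 1, 2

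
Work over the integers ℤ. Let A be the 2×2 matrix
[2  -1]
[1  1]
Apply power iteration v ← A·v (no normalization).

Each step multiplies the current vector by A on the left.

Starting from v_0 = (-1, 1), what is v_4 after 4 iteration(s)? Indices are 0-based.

v_4 = (-9, -18)

v_0 = (-1, 1).
v_1 = A·v_0 = (-3, 0).
v_2 = A·v_1 = (-6, -3).
v_3 = A·v_2 = (-9, -9).
v_4 = A·v_3 = (-9, -18).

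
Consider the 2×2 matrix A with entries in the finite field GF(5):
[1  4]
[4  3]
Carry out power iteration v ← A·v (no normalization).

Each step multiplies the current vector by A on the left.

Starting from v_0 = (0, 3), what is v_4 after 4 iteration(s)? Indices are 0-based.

v_0 = (0, 3).
v_1 = A·v_0 = (2, 4).
v_2 = A·v_1 = (3, 0).
v_3 = A·v_2 = (3, 2).
v_4 = A·v_3 = (1, 3).

v_4 = (1, 3)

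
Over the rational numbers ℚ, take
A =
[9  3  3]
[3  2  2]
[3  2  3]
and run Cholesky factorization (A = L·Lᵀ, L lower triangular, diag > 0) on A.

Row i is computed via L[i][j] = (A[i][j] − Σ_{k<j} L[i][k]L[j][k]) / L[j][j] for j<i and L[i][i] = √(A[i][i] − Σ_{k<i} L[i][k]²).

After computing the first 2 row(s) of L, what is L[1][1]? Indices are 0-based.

L[1][1] = 1

Step 1: L[0][0] = √(9) = 3.
  L[1][0] = (3) / L[0][0] = 1.
Step 2: L[1][1] = √(1) = 1.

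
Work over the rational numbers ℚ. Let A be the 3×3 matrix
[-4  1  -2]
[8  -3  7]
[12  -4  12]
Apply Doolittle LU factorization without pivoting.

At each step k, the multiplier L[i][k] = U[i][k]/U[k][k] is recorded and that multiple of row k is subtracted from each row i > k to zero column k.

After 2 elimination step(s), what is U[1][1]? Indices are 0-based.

Step 1: pivot at (0,0) is -4.
  row1 ← row1 − (-2)·row0  ⇒  L[1][0]=-2, U row1=(0, -1, 3)
  row2 ← row2 − (-3)·row0  ⇒  L[2][0]=-3, U row2=(0, -1, 6)
Step 2: pivot at (1,1) is -1.
  row2 ← row2 − (1)·row1  ⇒  L[2][1]=1, U row2=(0, 0, 3)

U[1][1] = -1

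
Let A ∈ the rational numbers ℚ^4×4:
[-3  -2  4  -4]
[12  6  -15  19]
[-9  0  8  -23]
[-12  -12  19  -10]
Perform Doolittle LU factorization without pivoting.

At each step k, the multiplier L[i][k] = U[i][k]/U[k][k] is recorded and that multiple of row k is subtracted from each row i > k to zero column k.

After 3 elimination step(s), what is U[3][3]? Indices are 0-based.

k=0: U[0][0]=-3
  eliminate (1,0): mult=-4, new row 1: (0, -2, 1, 3); set L[1][0]=-4
  eliminate (2,0): mult=3, new row 2: (0, 6, -4, -11); set L[2][0]=3
  eliminate (3,0): mult=4, new row 3: (0, -4, 3, 6); set L[3][0]=4
k=1: U[1][1]=-2
  eliminate (2,1): mult=-3, new row 2: (0, 0, -1, -2); set L[2][1]=-3
  eliminate (3,1): mult=2, new row 3: (0, 0, 1, 0); set L[3][1]=2
k=2: U[2][2]=-1
  eliminate (3,2): mult=-1, new row 3: (0, 0, 0, -2); set L[3][2]=-1

U[3][3] = -2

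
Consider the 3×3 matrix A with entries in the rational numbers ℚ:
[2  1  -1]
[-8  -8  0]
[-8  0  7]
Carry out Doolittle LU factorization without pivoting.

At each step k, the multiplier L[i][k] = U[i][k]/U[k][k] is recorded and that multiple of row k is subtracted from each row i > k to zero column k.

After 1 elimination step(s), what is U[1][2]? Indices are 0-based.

U[1][2] = -4

k=0: U[0][0]=2
  eliminate (1,0): mult=-4, new row 1: (0, -4, -4); set L[1][0]=-4
  eliminate (2,0): mult=-4, new row 2: (0, 4, 3); set L[2][0]=-4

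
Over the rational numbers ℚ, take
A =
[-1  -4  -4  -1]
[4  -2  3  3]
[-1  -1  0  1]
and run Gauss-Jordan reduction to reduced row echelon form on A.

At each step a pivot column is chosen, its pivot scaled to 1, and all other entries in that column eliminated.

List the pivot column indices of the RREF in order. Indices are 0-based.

step 1: normalize row 0 (÷-1) = (1, 4, 4, 1)
  row 1: subtract 4×row0 = (0, -18, -13, -1)
  row 2: subtract -1×row0 = (0, 3, 4, 2)
step 2: normalize row 1 (÷-18) = (0, 1, 13/18, 1/18)
  row 0: subtract 4×row1 = (1, 0, 10/9, 7/9)
  row 2: subtract 3×row1 = (0, 0, 11/6, 11/6)
step 3: normalize row 2 (÷11/6) = (0, 0, 1, 1)
  row 0: subtract 10/9×row2 = (1, 0, 0, -1/3)
  row 1: subtract 13/18×row2 = (0, 1, 0, -2/3)

pivot columns: 0, 1, 2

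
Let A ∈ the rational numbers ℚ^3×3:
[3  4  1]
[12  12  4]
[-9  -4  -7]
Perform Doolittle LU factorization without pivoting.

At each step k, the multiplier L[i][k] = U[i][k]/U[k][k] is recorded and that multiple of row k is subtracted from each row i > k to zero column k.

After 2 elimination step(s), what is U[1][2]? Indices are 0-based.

U[1][2] = 0

k=0: U[0][0]=3
  eliminate (1,0): mult=4, new row 1: (0, -4, 0); set L[1][0]=4
  eliminate (2,0): mult=-3, new row 2: (0, 8, -4); set L[2][0]=-3
k=1: U[1][1]=-4
  eliminate (2,1): mult=-2, new row 2: (0, 0, -4); set L[2][1]=-2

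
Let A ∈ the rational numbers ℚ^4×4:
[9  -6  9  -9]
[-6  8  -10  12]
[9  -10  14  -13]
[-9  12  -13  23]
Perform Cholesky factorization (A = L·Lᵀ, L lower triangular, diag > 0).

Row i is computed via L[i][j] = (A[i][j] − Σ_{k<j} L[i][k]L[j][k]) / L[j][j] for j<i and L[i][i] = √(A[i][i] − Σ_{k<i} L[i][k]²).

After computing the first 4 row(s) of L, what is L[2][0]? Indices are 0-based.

L[2][0] = 3

Step 1: L[0][0] = √(9) = 3.
  L[1][0] = (-6) / L[0][0] = -2.
Step 2: L[1][1] = √(4) = 2.
  L[2][0] = (9) / L[0][0] = 3.
  L[2][1] = (-4) / L[1][1] = -2.
Step 3: L[2][2] = √(1) = 1.
  L[3][0] = (-9) / L[0][0] = -3.
  L[3][1] = (6) / L[1][1] = 3.
  L[3][2] = (2) / L[2][2] = 2.
Step 4: L[3][3] = √(1) = 1.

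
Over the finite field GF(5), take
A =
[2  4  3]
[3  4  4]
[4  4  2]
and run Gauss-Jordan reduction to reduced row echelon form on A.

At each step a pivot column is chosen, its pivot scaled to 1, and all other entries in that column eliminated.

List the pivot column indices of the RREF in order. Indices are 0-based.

step 1: normalize row 0 (÷2) = (1, 2, 4)
  row 1: subtract 3×row0 = (0, 3, 2)
  row 2: subtract 4×row0 = (0, 1, 1)
step 2: normalize row 1 (÷3) = (0, 1, 4)
  row 0: subtract 2×row1 = (1, 0, 1)
  row 2: subtract 1×row1 = (0, 0, 2)
step 3: normalize row 2 (÷2) = (0, 0, 1)
  row 0: subtract 1×row2 = (1, 0, 0)
  row 1: subtract 4×row2 = (0, 1, 0)

pivot columns: 0, 1, 2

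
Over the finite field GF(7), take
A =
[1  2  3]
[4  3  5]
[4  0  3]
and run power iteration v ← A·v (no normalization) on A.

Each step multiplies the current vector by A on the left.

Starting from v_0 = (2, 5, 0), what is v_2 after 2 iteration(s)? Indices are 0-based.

v_2 = (5, 3, 2)

v_0 = (2, 5, 0).
v_1 = A·v_0 = (5, 2, 1).
v_2 = A·v_1 = (5, 3, 2).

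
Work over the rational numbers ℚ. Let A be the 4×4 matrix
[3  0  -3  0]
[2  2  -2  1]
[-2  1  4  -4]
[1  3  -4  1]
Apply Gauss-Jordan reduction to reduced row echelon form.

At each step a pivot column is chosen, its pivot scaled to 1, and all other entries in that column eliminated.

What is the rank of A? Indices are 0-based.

step 1: normalize row 0 (÷3) = (1, 0, -1, 0)
  row 1: subtract 2×row0 = (0, 2, 0, 1)
  row 2: subtract -2×row0 = (0, 1, 2, -4)
  row 3: subtract 1×row0 = (0, 3, -3, 1)
step 2: normalize row 1 (÷2) = (0, 1, 0, 1/2)
  row 2: subtract 1×row1 = (0, 0, 2, -9/2)
  row 3: subtract 3×row1 = (0, 0, -3, -1/2)
step 3: normalize row 2 (÷2) = (0, 0, 1, -9/4)
  row 0: subtract -1×row2 = (1, 0, 0, -9/4)
  row 3: subtract -3×row2 = (0, 0, 0, -29/4)
step 4: normalize row 3 (÷-29/4) = (0, 0, 0, 1)
  row 0: subtract -9/4×row3 = (1, 0, 0, 0)
  row 1: subtract 1/2×row3 = (0, 1, 0, 0)
  row 2: subtract -9/4×row3 = (0, 0, 1, 0)

rank = 4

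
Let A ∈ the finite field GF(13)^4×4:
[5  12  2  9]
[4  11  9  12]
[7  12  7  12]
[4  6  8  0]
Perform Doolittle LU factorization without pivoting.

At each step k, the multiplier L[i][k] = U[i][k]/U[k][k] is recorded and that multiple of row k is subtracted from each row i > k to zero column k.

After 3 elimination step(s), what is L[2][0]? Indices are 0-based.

[col 0] pivot 5
  R1 -= 6*R0 → (0, 4, 10, 10)  (L[1][0] := 6)
  R2 -= 4*R0 → (0, 3, 12, 2)  (L[2][0] := 4)
  R3 -= 6*R0 → (0, 12, 9, 11)  (L[3][0] := 6)
[col 1] pivot 4
  R2 -= 4*R1 → (0, 0, 11, 1)  (L[2][1] := 4)
  R3 -= 3*R1 → (0, 0, 5, 7)  (L[3][1] := 3)
[col 2] pivot 11
  R3 -= 4*R2 → (0, 0, 0, 3)  (L[3][2] := 4)

L[2][0] = 4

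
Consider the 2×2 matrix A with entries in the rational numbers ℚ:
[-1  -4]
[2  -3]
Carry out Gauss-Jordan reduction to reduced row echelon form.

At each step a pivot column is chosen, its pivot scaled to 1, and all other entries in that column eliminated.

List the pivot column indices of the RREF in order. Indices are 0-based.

pivot columns: 0, 1

[1] R0 /= -1  ⇒  (1, 4)
     R1 -= 2·R0  ⇒  (0, -11)
[2] R1 /= -11  ⇒  (0, 1)
     R0 -= 4·R1  ⇒  (1, 0)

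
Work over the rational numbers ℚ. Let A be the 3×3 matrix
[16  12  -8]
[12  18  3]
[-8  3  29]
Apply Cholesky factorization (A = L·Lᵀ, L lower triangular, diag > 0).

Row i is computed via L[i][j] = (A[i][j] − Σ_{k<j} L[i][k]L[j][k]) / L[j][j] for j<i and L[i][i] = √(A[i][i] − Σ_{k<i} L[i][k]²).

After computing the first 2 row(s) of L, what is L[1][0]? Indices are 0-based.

L[1][0] = 3

Step 1: L[0][0] = √(16) = 4.
  L[1][0] = (12) / L[0][0] = 3.
Step 2: L[1][1] = √(9) = 3.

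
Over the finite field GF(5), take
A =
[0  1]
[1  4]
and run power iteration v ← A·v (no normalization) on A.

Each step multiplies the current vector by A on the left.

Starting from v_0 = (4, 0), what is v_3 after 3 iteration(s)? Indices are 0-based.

v_0 = (4, 0).
v_1 = A·v_0 = (0, 4).
v_2 = A·v_1 = (4, 1).
v_3 = A·v_2 = (1, 3).

v_3 = (1, 3)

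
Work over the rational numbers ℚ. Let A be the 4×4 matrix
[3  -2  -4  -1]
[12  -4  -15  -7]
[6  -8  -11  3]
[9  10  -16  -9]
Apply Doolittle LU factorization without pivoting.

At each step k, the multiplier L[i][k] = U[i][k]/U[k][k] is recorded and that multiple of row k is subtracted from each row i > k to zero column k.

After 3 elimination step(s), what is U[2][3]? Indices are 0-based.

Step 1: pivot at (0,0) is 3.
  row1 ← row1 − (4)·row0  ⇒  L[1][0]=4, U row1=(0, 4, 1, -3)
  row2 ← row2 − (2)·row0  ⇒  L[2][0]=2, U row2=(0, -4, -3, 5)
  row3 ← row3 − (3)·row0  ⇒  L[3][0]=3, U row3=(0, 16, -4, -6)
Step 2: pivot at (1,1) is 4.
  row2 ← row2 − (-1)·row1  ⇒  L[2][1]=-1, U row2=(0, 0, -2, 2)
  row3 ← row3 − (4)·row1  ⇒  L[3][1]=4, U row3=(0, 0, -8, 6)
Step 3: pivot at (2,2) is -2.
  row3 ← row3 − (4)·row2  ⇒  L[3][2]=4, U row3=(0, 0, 0, -2)

U[2][3] = 2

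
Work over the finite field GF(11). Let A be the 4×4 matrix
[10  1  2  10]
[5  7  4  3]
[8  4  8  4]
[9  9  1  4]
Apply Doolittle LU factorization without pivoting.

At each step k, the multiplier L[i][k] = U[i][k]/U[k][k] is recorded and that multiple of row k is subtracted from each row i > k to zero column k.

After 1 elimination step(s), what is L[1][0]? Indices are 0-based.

L[1][0] = 6

Step 1: pivot at (0,0) is 10.
  row1 ← row1 − (6)·row0  ⇒  L[1][0]=6, U row1=(0, 1, 3, 9)
  row2 ← row2 − (3)·row0  ⇒  L[2][0]=3, U row2=(0, 1, 2, 7)
  row3 ← row3 − (2)·row0  ⇒  L[3][0]=2, U row3=(0, 7, 8, 6)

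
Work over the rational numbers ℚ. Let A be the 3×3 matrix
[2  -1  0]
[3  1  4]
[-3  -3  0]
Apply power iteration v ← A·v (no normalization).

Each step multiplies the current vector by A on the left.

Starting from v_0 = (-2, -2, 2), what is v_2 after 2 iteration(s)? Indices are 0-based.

v_2 = (-4, 42, 6)

v_0 = (-2, -2, 2).
v_1 = A·v_0 = (-2, 0, 12).
v_2 = A·v_1 = (-4, 42, 6).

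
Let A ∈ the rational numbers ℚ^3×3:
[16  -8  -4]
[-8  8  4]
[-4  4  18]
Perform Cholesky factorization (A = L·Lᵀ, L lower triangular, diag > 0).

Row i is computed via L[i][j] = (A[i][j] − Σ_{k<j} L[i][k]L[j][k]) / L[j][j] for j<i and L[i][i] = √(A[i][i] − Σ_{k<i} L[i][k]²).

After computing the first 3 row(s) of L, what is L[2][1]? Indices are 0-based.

L[2][1] = 1

Step 1: L[0][0] = √(16) = 4.
  L[1][0] = (-8) / L[0][0] = -2.
Step 2: L[1][1] = √(4) = 2.
  L[2][0] = (-4) / L[0][0] = -1.
  L[2][1] = (2) / L[1][1] = 1.
Step 3: L[2][2] = √(16) = 4.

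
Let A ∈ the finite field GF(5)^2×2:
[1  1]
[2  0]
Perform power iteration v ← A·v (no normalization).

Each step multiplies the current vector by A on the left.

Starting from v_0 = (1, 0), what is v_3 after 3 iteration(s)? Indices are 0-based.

v_3 = (0, 1)

v_0 = (1, 0).
v_1 = A·v_0 = (1, 2).
v_2 = A·v_1 = (3, 2).
v_3 = A·v_2 = (0, 1).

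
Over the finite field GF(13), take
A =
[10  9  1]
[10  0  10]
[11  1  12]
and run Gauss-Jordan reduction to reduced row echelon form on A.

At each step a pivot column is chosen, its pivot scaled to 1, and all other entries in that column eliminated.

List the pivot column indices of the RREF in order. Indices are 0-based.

pivot(0,0)=10: scale R0 → (1, 10, 4)
  clear (1,0): R1 −= (10)R0 → (0, 4, 9)
  clear (2,0): R2 −= (11)R0 → (0, 8, 7)
pivot(1,1)=4: scale R1 → (0, 1, 12)
  clear (0,1): R0 −= (10)R1 → (1, 0, 1)
  clear (2,1): R2 −= (8)R1 → (0, 0, 2)
pivot(2,2)=2: scale R2 → (0, 0, 1)
  clear (0,2): R0 −= (1)R2 → (1, 0, 0)
  clear (1,2): R1 −= (12)R2 → (0, 1, 0)

pivot columns: 0, 1, 2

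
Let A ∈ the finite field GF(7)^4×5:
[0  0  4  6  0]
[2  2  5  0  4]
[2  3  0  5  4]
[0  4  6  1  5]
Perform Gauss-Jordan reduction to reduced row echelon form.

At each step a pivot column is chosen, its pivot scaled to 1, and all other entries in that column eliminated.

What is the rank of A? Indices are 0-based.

rank = 4

step 1: exchange rows 0,1
step 1: normalize row 0 (÷2) = (1, 1, 6, 0, 2)
  row 2: subtract 2×row0 = (0, 1, 2, 5, 0)
step 2: exchange rows 1,2
step 2: normalize row 1 (÷1) = (0, 1, 2, 5, 0)
  row 0: subtract 1×row1 = (1, 0, 4, 2, 2)
  row 3: subtract 4×row1 = (0, 0, 5, 2, 5)
step 3: normalize row 2 (÷4) = (0, 0, 1, 5, 0)
  row 0: subtract 4×row2 = (1, 0, 0, 3, 2)
  row 1: subtract 2×row2 = (0, 1, 0, 2, 0)
  row 3: subtract 5×row2 = (0, 0, 0, 5, 5)
step 4: normalize row 3 (÷5) = (0, 0, 0, 1, 1)
  row 0: subtract 3×row3 = (1, 0, 0, 0, 6)
  row 1: subtract 2×row3 = (0, 1, 0, 0, 5)
  row 2: subtract 5×row3 = (0, 0, 1, 0, 2)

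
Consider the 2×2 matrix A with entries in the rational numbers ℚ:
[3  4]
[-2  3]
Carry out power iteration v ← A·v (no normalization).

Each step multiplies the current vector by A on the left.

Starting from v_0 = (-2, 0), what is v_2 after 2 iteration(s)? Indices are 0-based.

v_2 = (-2, 24)

v_0 = (-2, 0).
v_1 = A·v_0 = (-6, 4).
v_2 = A·v_1 = (-2, 24).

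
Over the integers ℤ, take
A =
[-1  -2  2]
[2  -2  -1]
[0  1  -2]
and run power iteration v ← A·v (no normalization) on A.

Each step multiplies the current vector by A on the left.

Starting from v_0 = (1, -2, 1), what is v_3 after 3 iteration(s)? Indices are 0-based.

v_3 = (41, -67, -22)

v_0 = (1, -2, 1).
v_1 = A·v_0 = (5, 5, -4).
v_2 = A·v_1 = (-23, 4, 13).
v_3 = A·v_2 = (41, -67, -22).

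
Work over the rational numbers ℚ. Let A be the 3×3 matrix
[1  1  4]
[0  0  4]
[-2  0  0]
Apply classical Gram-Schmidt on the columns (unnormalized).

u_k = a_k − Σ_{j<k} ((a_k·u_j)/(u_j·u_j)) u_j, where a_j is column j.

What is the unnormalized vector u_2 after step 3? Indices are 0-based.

Step 1: u_0 = a_0 = (1, 0, -2).
Step 2: u_1 = a_1 − (1/5)·u_0 = (4/5, 0, 2/5).
Step 3: u_2 = a_2 − (4/5)·u_0 − (4)·u_1 = (0, 4, 0).

u_2 = (0, 4, 0)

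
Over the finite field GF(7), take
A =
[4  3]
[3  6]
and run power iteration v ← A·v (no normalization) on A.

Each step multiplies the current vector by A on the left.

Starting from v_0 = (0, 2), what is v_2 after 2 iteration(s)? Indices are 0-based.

v_2 = (4, 6)

v_0 = (0, 2).
v_1 = A·v_0 = (6, 5).
v_2 = A·v_1 = (4, 6).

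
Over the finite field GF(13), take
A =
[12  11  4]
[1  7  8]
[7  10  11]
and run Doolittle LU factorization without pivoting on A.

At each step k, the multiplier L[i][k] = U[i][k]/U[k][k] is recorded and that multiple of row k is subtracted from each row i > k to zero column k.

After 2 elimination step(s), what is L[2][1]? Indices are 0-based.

[col 0] pivot 12
  R1 -= 12*R0 → (0, 5, 12)  (L[1][0] := 12)
  R2 -= 6*R0 → (0, 9, 0)  (L[2][0] := 6)
[col 1] pivot 5
  R2 -= 7*R1 → (0, 0, 7)  (L[2][1] := 7)

L[2][1] = 7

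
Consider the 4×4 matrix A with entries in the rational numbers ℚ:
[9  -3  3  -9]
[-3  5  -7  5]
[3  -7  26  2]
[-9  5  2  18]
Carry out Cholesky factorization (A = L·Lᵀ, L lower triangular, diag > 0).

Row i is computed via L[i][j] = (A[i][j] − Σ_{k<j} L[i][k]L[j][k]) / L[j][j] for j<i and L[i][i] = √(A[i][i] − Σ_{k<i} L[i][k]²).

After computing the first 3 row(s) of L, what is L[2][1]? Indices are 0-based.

L[2][1] = -3

Step 1: L[0][0] = √(9) = 3.
  L[1][0] = (-3) / L[0][0] = -1.
Step 2: L[1][1] = √(4) = 2.
  L[2][0] = (3) / L[0][0] = 1.
  L[2][1] = (-6) / L[1][1] = -3.
Step 3: L[2][2] = √(16) = 4.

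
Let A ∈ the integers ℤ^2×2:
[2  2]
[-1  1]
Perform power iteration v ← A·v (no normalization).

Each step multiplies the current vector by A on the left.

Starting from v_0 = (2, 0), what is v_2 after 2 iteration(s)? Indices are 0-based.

v_0 = (2, 0).
v_1 = A·v_0 = (4, -2).
v_2 = A·v_1 = (4, -6).

v_2 = (4, -6)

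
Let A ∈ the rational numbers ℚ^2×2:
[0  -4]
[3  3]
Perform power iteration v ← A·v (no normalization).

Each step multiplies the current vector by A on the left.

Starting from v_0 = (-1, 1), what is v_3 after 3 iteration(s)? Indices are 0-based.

v_3 = (48, -36)

v_0 = (-1, 1).
v_1 = A·v_0 = (-4, 0).
v_2 = A·v_1 = (0, -12).
v_3 = A·v_2 = (48, -36).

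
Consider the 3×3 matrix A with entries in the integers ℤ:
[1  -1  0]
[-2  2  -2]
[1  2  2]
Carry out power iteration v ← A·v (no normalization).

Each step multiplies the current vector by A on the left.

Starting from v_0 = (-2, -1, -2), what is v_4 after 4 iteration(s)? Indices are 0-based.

v_0 = (-2, -1, -2).
v_1 = A·v_0 = (-1, 6, -8).
v_2 = A·v_1 = (-7, 30, -5).
v_3 = A·v_2 = (-37, 84, 43).
v_4 = A·v_3 = (-121, 156, 217).

v_4 = (-121, 156, 217)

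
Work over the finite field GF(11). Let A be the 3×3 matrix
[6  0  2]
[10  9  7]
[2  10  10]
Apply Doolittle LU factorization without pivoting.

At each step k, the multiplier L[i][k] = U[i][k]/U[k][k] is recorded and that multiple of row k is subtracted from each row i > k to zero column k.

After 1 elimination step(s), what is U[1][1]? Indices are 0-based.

U[1][1] = 9

[col 0] pivot 6
  R1 -= 9*R0 → (0, 9, 0)  (L[1][0] := 9)
  R2 -= 4*R0 → (0, 10, 2)  (L[2][0] := 4)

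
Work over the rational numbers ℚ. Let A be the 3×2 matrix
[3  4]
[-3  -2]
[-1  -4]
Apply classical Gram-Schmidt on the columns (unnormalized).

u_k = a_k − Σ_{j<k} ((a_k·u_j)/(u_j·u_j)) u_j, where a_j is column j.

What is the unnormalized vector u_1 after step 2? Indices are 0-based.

u_1 = (10/19, 28/19, -54/19)

Step 1: u_0 = a_0 = (3, -3, -1).
Step 2: u_1 = a_1 − (22/19)·u_0 = (10/19, 28/19, -54/19).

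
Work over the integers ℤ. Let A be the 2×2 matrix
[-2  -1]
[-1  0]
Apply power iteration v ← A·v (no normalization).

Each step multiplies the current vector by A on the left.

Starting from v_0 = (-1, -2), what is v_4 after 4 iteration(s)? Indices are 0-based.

v_4 = (-53, -22)

v_0 = (-1, -2).
v_1 = A·v_0 = (4, 1).
v_2 = A·v_1 = (-9, -4).
v_3 = A·v_2 = (22, 9).
v_4 = A·v_3 = (-53, -22).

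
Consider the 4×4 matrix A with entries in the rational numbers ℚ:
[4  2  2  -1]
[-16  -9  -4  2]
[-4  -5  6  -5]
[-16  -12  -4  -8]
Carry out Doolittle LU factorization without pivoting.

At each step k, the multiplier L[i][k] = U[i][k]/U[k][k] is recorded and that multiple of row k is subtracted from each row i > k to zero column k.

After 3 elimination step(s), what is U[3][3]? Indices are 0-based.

U[3][3] = -4

[col 0] pivot 4
  R1 -= -4*R0 → (0, -1, 4, -2)  (L[1][0] := -4)
  R2 -= -1*R0 → (0, -3, 8, -6)  (L[2][0] := -1)
  R3 -= -4*R0 → (0, -4, 4, -12)  (L[3][0] := -4)
[col 1] pivot -1
  R2 -= 3*R1 → (0, 0, -4, 0)  (L[2][1] := 3)
  R3 -= 4*R1 → (0, 0, -12, -4)  (L[3][1] := 4)
[col 2] pivot -4
  R3 -= 3*R2 → (0, 0, 0, -4)  (L[3][2] := 3)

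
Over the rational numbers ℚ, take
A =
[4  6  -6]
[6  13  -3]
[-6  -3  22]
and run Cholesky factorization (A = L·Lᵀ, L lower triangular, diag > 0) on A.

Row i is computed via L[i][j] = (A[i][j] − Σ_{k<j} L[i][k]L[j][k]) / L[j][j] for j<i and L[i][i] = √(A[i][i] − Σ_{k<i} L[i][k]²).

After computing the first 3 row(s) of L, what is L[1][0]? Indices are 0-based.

Step 1: L[0][0] = √(4) = 2.
  L[1][0] = (6) / L[0][0] = 3.
Step 2: L[1][1] = √(4) = 2.
  L[2][0] = (-6) / L[0][0] = -3.
  L[2][1] = (6) / L[1][1] = 3.
Step 3: L[2][2] = √(4) = 2.

L[1][0] = 3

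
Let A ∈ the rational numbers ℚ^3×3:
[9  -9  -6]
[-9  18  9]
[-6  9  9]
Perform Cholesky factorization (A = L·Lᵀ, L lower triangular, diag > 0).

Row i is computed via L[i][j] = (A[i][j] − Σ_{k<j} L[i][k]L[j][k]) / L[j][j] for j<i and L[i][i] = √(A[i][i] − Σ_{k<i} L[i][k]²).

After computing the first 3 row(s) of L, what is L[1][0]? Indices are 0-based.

L[1][0] = -3

Step 1: L[0][0] = √(9) = 3.
  L[1][0] = (-9) / L[0][0] = -3.
Step 2: L[1][1] = √(9) = 3.
  L[2][0] = (-6) / L[0][0] = -2.
  L[2][1] = (3) / L[1][1] = 1.
Step 3: L[2][2] = √(4) = 2.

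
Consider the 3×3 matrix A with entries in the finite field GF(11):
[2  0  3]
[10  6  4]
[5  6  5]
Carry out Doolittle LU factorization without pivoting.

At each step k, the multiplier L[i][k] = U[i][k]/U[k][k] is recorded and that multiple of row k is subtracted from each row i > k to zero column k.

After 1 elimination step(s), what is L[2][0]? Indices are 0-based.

L[2][0] = 8

[col 0] pivot 2
  R1 -= 5*R0 → (0, 6, 0)  (L[1][0] := 5)
  R2 -= 8*R0 → (0, 6, 3)  (L[2][0] := 8)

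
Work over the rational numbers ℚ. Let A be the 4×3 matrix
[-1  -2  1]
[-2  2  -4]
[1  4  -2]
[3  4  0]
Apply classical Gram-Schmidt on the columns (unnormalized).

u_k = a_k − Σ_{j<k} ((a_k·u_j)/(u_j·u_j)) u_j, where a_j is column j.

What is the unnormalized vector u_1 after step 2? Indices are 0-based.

Step 1: u_0 = a_0 = (-1, -2, 1, 3).
Step 2: u_1 = a_1 − (14/15)·u_0 = (-16/15, 58/15, 46/15, 6/5).

u_1 = (-16/15, 58/15, 46/15, 6/5)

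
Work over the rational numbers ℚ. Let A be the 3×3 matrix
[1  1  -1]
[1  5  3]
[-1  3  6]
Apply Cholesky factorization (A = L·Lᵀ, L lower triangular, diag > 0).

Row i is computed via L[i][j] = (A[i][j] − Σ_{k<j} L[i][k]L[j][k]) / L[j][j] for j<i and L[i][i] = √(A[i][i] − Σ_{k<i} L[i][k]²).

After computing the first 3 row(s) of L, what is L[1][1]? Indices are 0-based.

Step 1: L[0][0] = √(1) = 1.
  L[1][0] = (1) / L[0][0] = 1.
Step 2: L[1][1] = √(4) = 2.
  L[2][0] = (-1) / L[0][0] = -1.
  L[2][1] = (4) / L[1][1] = 2.
Step 3: L[2][2] = √(1) = 1.

L[1][1] = 2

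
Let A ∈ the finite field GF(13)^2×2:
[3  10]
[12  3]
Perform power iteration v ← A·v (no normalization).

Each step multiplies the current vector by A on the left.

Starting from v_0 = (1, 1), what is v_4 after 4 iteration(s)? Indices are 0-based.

v_0 = (1, 1).
v_1 = A·v_0 = (0, 2).
v_2 = A·v_1 = (7, 6).
v_3 = A·v_2 = (3, 11).
v_4 = A·v_3 = (2, 4).

v_4 = (2, 4)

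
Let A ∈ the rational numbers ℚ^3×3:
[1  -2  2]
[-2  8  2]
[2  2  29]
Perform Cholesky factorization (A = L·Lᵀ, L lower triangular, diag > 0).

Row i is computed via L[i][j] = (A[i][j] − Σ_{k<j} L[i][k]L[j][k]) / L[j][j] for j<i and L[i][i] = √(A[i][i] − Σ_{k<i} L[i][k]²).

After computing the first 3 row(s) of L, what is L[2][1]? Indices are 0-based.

L[2][1] = 3

Step 1: L[0][0] = √(1) = 1.
  L[1][0] = (-2) / L[0][0] = -2.
Step 2: L[1][1] = √(4) = 2.
  L[2][0] = (2) / L[0][0] = 2.
  L[2][1] = (6) / L[1][1] = 3.
Step 3: L[2][2] = √(16) = 4.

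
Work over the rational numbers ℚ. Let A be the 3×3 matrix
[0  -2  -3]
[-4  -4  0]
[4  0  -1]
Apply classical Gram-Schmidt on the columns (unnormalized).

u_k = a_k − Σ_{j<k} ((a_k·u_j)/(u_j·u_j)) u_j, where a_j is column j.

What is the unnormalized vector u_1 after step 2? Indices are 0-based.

Step 1: u_0 = a_0 = (0, -4, 4).
Step 2: u_1 = a_1 − (1/2)·u_0 = (-2, -2, -2).

u_1 = (-2, -2, -2)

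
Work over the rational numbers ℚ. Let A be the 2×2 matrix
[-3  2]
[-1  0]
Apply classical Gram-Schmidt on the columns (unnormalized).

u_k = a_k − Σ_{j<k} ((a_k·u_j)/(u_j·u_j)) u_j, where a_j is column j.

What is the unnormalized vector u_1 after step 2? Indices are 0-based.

Step 1: u_0 = a_0 = (-3, -1).
Step 2: u_1 = a_1 − (-3/5)·u_0 = (1/5, -3/5).

u_1 = (1/5, -3/5)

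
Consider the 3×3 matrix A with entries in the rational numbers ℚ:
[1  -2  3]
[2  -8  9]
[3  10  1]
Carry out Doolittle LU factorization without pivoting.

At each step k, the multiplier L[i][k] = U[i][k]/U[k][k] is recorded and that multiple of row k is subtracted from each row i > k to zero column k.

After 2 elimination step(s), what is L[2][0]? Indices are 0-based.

L[2][0] = 3

[col 0] pivot 1
  R1 -= 2*R0 → (0, -4, 3)  (L[1][0] := 2)
  R2 -= 3*R0 → (0, 16, -8)  (L[2][0] := 3)
[col 1] pivot -4
  R2 -= -4*R1 → (0, 0, 4)  (L[2][1] := -4)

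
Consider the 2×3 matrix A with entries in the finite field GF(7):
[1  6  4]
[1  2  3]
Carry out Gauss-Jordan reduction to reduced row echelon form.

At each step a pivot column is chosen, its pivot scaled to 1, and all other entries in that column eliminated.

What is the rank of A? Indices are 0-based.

[1] R0 /= 1  ⇒  (1, 6, 4)
     R1 -= 1·R0  ⇒  (0, 3, 6)
[2] R1 /= 3  ⇒  (0, 1, 2)
     R0 -= 6·R1  ⇒  (1, 0, 6)

rank = 2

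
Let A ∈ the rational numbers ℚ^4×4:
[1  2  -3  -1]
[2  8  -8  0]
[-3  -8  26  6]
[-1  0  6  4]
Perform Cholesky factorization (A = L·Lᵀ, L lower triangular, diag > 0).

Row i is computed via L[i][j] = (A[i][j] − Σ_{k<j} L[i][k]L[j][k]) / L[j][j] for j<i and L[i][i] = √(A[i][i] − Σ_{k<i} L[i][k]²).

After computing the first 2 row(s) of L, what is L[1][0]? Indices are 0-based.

Step 1: L[0][0] = √(1) = 1.
  L[1][0] = (2) / L[0][0] = 2.
Step 2: L[1][1] = √(4) = 2.

L[1][0] = 2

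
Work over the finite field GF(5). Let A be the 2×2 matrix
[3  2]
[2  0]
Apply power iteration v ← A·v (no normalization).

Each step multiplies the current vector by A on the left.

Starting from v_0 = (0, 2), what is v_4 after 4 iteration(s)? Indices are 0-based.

v_4 = (4, 4)

v_0 = (0, 2).
v_1 = A·v_0 = (4, 0).
v_2 = A·v_1 = (2, 3).
v_3 = A·v_2 = (2, 4).
v_4 = A·v_3 = (4, 4).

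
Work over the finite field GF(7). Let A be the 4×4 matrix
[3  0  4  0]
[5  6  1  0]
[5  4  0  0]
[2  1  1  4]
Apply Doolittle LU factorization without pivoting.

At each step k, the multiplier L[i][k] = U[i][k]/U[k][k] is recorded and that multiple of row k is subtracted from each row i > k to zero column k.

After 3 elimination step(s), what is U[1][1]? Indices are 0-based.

Step 1: pivot at (0,0) is 3.
  row1 ← row1 − (4)·row0  ⇒  L[1][0]=4, U row1=(0, 6, 6, 0)
  row2 ← row2 − (4)·row0  ⇒  L[2][0]=4, U row2=(0, 4, 5, 0)
  row3 ← row3 − (3)·row0  ⇒  L[3][0]=3, U row3=(0, 1, 3, 4)
Step 2: pivot at (1,1) is 6.
  row2 ← row2 − (3)·row1  ⇒  L[2][1]=3, U row2=(0, 0, 1, 0)
  row3 ← row3 − (6)·row1  ⇒  L[3][1]=6, U row3=(0, 0, 2, 4)
Step 3: pivot at (2,2) is 1.
  row3 ← row3 − (2)·row2  ⇒  L[3][2]=2, U row3=(0, 0, 0, 4)

U[1][1] = 6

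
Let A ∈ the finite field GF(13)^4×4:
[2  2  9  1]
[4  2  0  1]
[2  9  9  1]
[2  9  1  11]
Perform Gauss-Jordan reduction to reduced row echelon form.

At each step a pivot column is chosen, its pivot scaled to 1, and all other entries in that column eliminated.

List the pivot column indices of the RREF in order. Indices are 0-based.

step 1: normalize row 0 (÷2) = (1, 1, 11, 7)
  row 1: subtract 4×row0 = (0, 11, 8, 12)
  row 2: subtract 2×row0 = (0, 7, 0, 0)
  row 3: subtract 2×row0 = (0, 7, 5, 10)
step 2: normalize row 1 (÷11) = (0, 1, 9, 7)
  row 0: subtract 1×row1 = (1, 0, 2, 0)
  row 2: subtract 7×row1 = (0, 0, 2, 3)
  row 3: subtract 7×row1 = (0, 0, 7, 0)
step 3: normalize row 2 (÷2) = (0, 0, 1, 8)
  row 0: subtract 2×row2 = (1, 0, 0, 10)
  row 1: subtract 9×row2 = (0, 1, 0, 0)
  row 3: subtract 7×row2 = (0, 0, 0, 9)
step 4: normalize row 3 (÷9) = (0, 0, 0, 1)
  row 0: subtract 10×row3 = (1, 0, 0, 0)
  row 2: subtract 8×row3 = (0, 0, 1, 0)

pivot columns: 0, 1, 2, 3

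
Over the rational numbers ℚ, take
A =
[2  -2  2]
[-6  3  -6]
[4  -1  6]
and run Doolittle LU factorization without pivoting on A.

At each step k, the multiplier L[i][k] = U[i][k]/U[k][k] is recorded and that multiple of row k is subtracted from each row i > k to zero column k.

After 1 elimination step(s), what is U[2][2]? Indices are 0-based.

[col 0] pivot 2
  R1 -= -3*R0 → (0, -3, 0)  (L[1][0] := -3)
  R2 -= 2*R0 → (0, 3, 2)  (L[2][0] := 2)

U[2][2] = 2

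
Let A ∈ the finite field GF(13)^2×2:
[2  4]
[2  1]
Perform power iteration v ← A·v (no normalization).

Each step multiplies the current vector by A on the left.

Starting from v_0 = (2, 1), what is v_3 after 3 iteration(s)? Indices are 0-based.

v_3 = (0, 2)

v_0 = (2, 1).
v_1 = A·v_0 = (8, 5).
v_2 = A·v_1 = (10, 8).
v_3 = A·v_2 = (0, 2).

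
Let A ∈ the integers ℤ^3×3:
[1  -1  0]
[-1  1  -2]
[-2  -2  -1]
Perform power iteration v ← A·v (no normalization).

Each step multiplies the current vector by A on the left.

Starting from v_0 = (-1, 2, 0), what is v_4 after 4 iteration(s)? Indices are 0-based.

v_0 = (-1, 2, 0).
v_1 = A·v_0 = (-3, 3, -2).
v_2 = A·v_1 = (-6, 10, 2).
v_3 = A·v_2 = (-16, 12, -10).
v_4 = A·v_3 = (-28, 48, 18).

v_4 = (-28, 48, 18)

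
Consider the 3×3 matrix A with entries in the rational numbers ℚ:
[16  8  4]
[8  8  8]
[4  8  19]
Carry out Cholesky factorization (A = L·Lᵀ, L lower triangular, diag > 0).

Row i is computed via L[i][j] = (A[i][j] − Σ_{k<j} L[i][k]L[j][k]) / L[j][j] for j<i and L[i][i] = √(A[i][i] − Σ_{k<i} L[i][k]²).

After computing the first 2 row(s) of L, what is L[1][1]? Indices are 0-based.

L[1][1] = 2

Step 1: L[0][0] = √(16) = 4.
  L[1][0] = (8) / L[0][0] = 2.
Step 2: L[1][1] = √(4) = 2.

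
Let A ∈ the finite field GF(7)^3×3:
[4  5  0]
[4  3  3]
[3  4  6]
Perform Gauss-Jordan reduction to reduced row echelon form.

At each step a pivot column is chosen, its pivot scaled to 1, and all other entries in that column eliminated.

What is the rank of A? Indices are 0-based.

rank = 3

pivot(0,0)=4: scale R0 → (1, 3, 0)
  clear (1,0): R1 −= (4)R0 → (0, 5, 3)
  clear (2,0): R2 −= (3)R0 → (0, 2, 6)
pivot(1,1)=5: scale R1 → (0, 1, 2)
  clear (0,1): R0 −= (3)R1 → (1, 0, 1)
  clear (2,1): R2 −= (2)R1 → (0, 0, 2)
pivot(2,2)=2: scale R2 → (0, 0, 1)
  clear (0,2): R0 −= (1)R2 → (1, 0, 0)
  clear (1,2): R1 −= (2)R2 → (0, 1, 0)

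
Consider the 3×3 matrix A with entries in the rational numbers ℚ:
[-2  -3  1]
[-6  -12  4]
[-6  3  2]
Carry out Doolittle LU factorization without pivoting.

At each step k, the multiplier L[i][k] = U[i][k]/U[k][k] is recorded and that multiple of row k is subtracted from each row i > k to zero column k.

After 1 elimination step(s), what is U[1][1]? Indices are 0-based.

U[1][1] = -3

[col 0] pivot -2
  R1 -= 3*R0 → (0, -3, 1)  (L[1][0] := 3)
  R2 -= 3*R0 → (0, 12, -1)  (L[2][0] := 3)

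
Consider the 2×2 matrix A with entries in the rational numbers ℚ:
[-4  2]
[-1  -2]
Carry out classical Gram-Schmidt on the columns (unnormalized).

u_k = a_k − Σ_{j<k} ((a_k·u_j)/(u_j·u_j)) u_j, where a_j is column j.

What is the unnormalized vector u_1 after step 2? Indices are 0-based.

Step 1: u_0 = a_0 = (-4, -1).
Step 2: u_1 = a_1 − (-6/17)·u_0 = (10/17, -40/17).

u_1 = (10/17, -40/17)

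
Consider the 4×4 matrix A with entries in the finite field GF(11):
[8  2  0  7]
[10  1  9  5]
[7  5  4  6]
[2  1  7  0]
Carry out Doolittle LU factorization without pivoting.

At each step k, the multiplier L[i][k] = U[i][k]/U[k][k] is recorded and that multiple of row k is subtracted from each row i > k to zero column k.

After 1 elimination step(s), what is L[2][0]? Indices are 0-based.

[col 0] pivot 8
  R1 -= 4*R0 → (0, 4, 9, 10)  (L[1][0] := 4)
  R2 -= 5*R0 → (0, 6, 4, 4)  (L[2][0] := 5)
  R3 -= 3*R0 → (0, 6, 7, 1)  (L[3][0] := 3)

L[2][0] = 5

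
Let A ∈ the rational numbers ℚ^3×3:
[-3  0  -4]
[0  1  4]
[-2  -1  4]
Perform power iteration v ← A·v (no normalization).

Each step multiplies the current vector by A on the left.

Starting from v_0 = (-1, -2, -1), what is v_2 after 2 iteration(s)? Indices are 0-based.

v_2 = (-21, -6, -8)

v_0 = (-1, -2, -1).
v_1 = A·v_0 = (7, -6, 0).
v_2 = A·v_1 = (-21, -6, -8).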